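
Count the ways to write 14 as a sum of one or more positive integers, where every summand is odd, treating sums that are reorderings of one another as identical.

The partitions of 14 that satisfy the conditions:
13+1
11+3
11+1+1+1
9+5
9+3+1+1
9+1+1+1+1+1
7+7
7+5+1+1
7+3+3+1
7+3+1+1+1+1
7+1+1+1+1+1+1+1
5+5+3+1
5+5+1+1+1+1
5+3+3+3
5+3+3+1+1+1
5+3+1+1+1+1+1+1
5+1+1+1+1+1+1+1+1+1
3+3+3+3+1+1
3+3+3+1+1+1+1+1
3+3+1+1+1+1+1+1+1+1
3+1+1+1+1+1+1+1+1+1+1+1
1+1+1+1+1+1+1+1+1+1+1+1+1+1
That's 22 in total.

22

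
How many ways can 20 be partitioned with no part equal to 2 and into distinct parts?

37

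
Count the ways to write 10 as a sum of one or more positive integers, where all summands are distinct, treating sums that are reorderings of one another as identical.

10

They are:
10
9 + 1
8 + 2
7 + 3
7 + 2 + 1
6 + 4
6 + 3 + 1
5 + 4 + 1
5 + 3 + 2
4 + 3 + 2 + 1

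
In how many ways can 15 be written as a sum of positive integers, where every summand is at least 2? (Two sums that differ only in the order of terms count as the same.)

41

A partial list (first 12 by largest part):
15
13, 2
12, 3
11, 4
11, 2, 2
10, 5
10, 3, 2
9, 6
9, 4, 2
9, 3, 3
9, 2, 2, 2
8, 7
…and 29 more, for 41 total.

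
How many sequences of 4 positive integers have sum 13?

A composition of 13 into 4 positive parts is chosen by placing 3 dividers among the 12 gaps between 13 units: C(12,3) = 220.

220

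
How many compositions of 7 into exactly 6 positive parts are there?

6

A composition of 7 into 6 positive parts is chosen by placing 5 dividers among the 6 gaps between 7 units: C(6,5) = 6.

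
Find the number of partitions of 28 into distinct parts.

Direct enumeration gives 222 partitions.

222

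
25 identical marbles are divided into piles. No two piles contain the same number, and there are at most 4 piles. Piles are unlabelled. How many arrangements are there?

107

Direct enumeration gives 107 partitions.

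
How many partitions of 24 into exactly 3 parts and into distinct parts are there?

A partial list (first 12 by largest part):
1, 2, 21
1, 3, 20
1, 4, 19
2, 3, 19
1, 5, 18
2, 4, 18
1, 6, 17
2, 5, 17
3, 4, 17
1, 7, 16
2, 6, 16
3, 5, 16
…and 25 more, for 37 total.

37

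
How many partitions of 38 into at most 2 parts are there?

20

Listing the qualifying partitions of 38:
38
1 + 37
2 + 36
3 + 35
4 + 34
5 + 33
6 + 32
7 + 31
8 + 30
9 + 29
10 + 28
11 + 27
12 + 26
13 + 25
14 + 24
15 + 23
16 + 22
17 + 21
18 + 20
19 + 19
That's 20 in total.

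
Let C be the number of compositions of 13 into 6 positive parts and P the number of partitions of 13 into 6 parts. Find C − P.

Compositions: C(12,5) = 792.
Unordered (partitions into 6 parts): 14.
Difference: 792 − 14 = 778.

778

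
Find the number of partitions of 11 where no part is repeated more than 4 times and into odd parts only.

The partitions of 11 that satisfy the conditions:
11
9+1+1
7+3+1
7+1+1+1+1
5+5+1
5+3+3
5+3+1+1+1
3+3+3+1+1
Counting gives 8.

8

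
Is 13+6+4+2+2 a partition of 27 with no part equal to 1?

Yes

The parts sum to 27, and the condition 'no summand equals 1' holds.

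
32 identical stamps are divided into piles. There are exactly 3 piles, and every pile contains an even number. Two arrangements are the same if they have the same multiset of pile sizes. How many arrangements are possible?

The partitions of 32 that satisfy the conditions:
28 + 2 + 2
26 + 4 + 2
24 + 6 + 2
24 + 4 + 4
22 + 8 + 2
22 + 6 + 4
20 + 10 + 2
20 + 8 + 4
20 + 6 + 6
18 + 12 + 2
18 + 10 + 4
18 + 8 + 6
16 + 14 + 2
16 + 12 + 4
16 + 10 + 6
16 + 8 + 8
14 + 14 + 4
14 + 12 + 6
14 + 10 + 8
12 + 12 + 8
12 + 10 + 10
Counting gives 21.

21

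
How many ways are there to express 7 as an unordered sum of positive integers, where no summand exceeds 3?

Listing the qualifying partitions of 7:
3+3+1
3+2+2
3+2+1+1
3+1+1+1+1
2+2+2+1
2+2+1+1+1
2+1+1+1+1+1
1+1+1+1+1+1+1

8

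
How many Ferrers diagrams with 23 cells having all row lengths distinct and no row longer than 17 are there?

Systematic enumeration (by largest part, then next-largest, …) yields 94.

94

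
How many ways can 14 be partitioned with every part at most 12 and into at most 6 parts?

88

Enumerating by decreasing first part gives 88 partitions in all.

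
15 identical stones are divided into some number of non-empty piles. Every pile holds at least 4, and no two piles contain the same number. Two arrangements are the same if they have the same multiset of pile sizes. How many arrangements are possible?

6

Enumerating:
15
11, 4
10, 5
9, 6
8, 7
6, 5, 4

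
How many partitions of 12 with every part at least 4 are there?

They are:
12
4 + 8
5 + 7
6 + 6
4 + 4 + 4
That's 5 in total.

5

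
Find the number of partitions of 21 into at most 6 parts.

Counting exhaustively, 331 partitions satisfy the conditions.

331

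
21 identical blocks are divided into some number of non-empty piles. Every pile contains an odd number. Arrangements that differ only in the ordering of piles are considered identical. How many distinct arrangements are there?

76

Direct enumeration gives 76 partitions.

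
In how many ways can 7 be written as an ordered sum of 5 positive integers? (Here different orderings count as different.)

15

By stars and bars with positive parts, the count is C(6,4) = 15.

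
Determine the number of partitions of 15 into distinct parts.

A partial list (first 12 by largest part):
15
14, 1
13, 2
12, 3
12, 2, 1
11, 4
11, 3, 1
10, 5
10, 4, 1
10, 3, 2
9, 6
9, 5, 1
…and 15 more, for 27 total.

27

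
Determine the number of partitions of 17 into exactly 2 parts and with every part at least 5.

Enumerating:
12, 5
11, 6
10, 7
9, 8

4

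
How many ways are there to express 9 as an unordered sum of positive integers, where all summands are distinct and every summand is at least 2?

5

The partitions of 9 that satisfy the conditions:
9
7, 2
6, 3
5, 4
4, 3, 2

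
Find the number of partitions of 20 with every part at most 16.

620

Systematic enumeration (by largest part, then next-largest, …) yields 620.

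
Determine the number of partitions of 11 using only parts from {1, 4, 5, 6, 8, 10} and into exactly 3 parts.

2

Listing the qualifying partitions of 11:
6,4,1
5,5,1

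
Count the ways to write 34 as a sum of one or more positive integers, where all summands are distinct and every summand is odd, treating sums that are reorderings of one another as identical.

26

A partial list (first 12 by largest part):
33+1
31+3
29+5
27+7
25+9
25+5+3+1
23+11
23+7+3+1
21+13
21+9+3+1
21+7+5+1
19+15
…and 14 more, for 26 total.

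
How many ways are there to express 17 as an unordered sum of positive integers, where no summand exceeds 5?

119

Counting exhaustively, 119 partitions satisfy the conditions.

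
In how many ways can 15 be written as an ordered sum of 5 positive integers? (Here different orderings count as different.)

1001

Equivalently, choose which 4 of the 14 gaps become plus signs: C(14,4) = 1001.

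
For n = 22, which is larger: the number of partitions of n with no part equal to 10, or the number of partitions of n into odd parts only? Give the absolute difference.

836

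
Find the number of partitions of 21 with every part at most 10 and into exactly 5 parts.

74

A full systematic count gives 74.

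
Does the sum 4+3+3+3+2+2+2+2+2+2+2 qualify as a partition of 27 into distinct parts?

No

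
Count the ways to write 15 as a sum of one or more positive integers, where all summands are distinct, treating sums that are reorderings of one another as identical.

27

A partial list (first 12 by largest part):
15
14, 1
13, 2
12, 3
12, 2, 1
11, 4
11, 3, 1
10, 5
10, 4, 1
10, 3, 2
9, 6
9, 5, 1
…and 15 more, for 27 total.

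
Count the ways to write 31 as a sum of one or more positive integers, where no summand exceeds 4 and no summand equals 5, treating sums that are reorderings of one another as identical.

There are 321 such partitions.

321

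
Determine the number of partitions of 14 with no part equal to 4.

Enumerating by decreasing first part gives 93 partitions in all.

93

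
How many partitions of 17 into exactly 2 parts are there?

8

They are:
16,1
15,2
14,3
13,4
12,5
11,6
10,7
9,8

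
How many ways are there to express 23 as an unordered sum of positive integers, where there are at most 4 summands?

150

Enumerating by decreasing first part gives 150 partitions in all.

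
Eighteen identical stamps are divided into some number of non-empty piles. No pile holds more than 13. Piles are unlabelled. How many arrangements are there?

373

Direct enumeration gives 373 partitions.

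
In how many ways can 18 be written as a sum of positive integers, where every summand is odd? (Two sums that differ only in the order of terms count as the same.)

A partial list (first 12 by largest part):
17,1
15,3
15,1,1,1
13,5
13,3,1,1
13,1,1,1,1,1
11,7
11,5,1,1
11,3,3,1
11,3,1,1,1,1
11,1,1,1,1,1,1,1
9,9
…and 34 more, for 46 total.

46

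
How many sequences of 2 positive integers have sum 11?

Place 1 bars in the 10 internal gaps of a row of 11 dots: C(10,1) = 10.

10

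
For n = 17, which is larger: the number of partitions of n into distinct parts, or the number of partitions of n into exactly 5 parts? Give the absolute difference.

9

Partitions of 17 into distinct parts: 38.
Partitions of 17 into exactly 5 parts: 47.
|38 − 47| = 9.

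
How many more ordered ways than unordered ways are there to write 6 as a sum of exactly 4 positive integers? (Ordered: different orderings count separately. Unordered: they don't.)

Compositions: C(5,3) = 10.
Partitions of 6 into exactly 4 parts: 2.
Difference: 10 − 2 = 8.

8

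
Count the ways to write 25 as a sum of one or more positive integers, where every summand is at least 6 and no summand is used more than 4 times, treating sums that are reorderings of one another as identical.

17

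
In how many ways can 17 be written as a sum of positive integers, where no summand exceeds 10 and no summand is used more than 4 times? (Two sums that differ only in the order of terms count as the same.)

A full systematic count gives 177.

177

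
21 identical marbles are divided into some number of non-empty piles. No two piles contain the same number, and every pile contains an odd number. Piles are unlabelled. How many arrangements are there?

8

The partitions of 21 that satisfy the conditions:
21
17 + 3 + 1
15 + 5 + 1
13 + 7 + 1
13 + 5 + 3
11 + 9 + 1
11 + 7 + 3
9 + 7 + 5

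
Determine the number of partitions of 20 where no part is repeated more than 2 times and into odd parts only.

They are:
19, 1
17, 3
15, 5
15, 3, 1, 1
13, 7
13, 5, 1, 1
13, 3, 3, 1
11, 9
11, 7, 1, 1
11, 5, 3, 1
9, 9, 1, 1
9, 7, 3, 1
9, 5, 5, 1
9, 5, 3, 3
7, 7, 5, 1
7, 7, 3, 3
7, 5, 5, 3
7, 5, 3, 3, 1, 1
That's 18 in total.

18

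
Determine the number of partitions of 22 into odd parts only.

89

Systematic enumeration (by largest part, then next-largest, …) yields 89.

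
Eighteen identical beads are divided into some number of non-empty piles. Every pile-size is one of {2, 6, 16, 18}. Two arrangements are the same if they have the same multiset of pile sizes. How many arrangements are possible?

They are:
18
2+16
6+6+6
2+2+2+6+6
2+2+2+2+2+2+6
2+2+2+2+2+2+2+2+2
That's 6 in total.

6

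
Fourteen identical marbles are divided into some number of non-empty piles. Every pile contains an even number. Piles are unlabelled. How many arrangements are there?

Listing the qualifying partitions of 14:
14
2, 12
4, 10
2, 2, 10
6, 8
2, 4, 8
2, 2, 2, 8
2, 6, 6
4, 4, 6
2, 2, 4, 6
2, 2, 2, 2, 6
2, 4, 4, 4
2, 2, 2, 4, 4
2, 2, 2, 2, 2, 4
2, 2, 2, 2, 2, 2, 2
That's 15 in total.

15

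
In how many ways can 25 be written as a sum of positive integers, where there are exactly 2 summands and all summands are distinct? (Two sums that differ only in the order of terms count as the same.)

Listing the qualifying partitions of 25:
24,1
23,2
22,3
21,4
20,5
19,6
18,7
17,8
16,9
15,10
14,11
13,12

12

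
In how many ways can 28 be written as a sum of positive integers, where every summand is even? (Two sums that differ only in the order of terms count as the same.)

135

A full systematic count gives 135.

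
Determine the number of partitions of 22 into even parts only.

56

A partial list (first 12 by largest part):
22
20 + 2
18 + 4
18 + 2 + 2
16 + 6
16 + 4 + 2
16 + 2 + 2 + 2
14 + 8
14 + 6 + 2
14 + 4 + 4
14 + 4 + 2 + 2
14 + 2 + 2 + 2 + 2
…and 44 more, for 56 total.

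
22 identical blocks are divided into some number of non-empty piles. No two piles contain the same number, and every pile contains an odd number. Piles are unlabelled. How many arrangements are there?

8

Enumerating:
21+1
19+3
17+5
15+7
13+9
13+5+3+1
11+7+3+1
9+7+5+1
That's 8 in total.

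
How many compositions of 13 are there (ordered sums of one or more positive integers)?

4096

Each of the 12 gaps between 13 units is either a break or not: 2^12 = 4096.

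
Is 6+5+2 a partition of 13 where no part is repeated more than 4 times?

The parts sum to 13, and the condition 'no summand is used more than 4 times' holds.

Yes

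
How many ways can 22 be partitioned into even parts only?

A partial list (first 12 by largest part):
22
20, 2
18, 4
18, 2, 2
16, 6
16, 4, 2
16, 2, 2, 2
14, 8
14, 6, 2
14, 4, 4
14, 4, 2, 2
14, 2, 2, 2, 2
…and 44 more, for 56 total.

56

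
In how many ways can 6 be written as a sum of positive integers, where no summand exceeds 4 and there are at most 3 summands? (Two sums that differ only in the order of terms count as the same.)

5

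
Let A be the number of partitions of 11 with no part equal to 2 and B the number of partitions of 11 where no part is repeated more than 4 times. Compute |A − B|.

Partitions of 11 with no part equal to 2: 26.
Partitions of 11 where no part is repeated more than 4 times: 44.
|26 − 44| = 18.

18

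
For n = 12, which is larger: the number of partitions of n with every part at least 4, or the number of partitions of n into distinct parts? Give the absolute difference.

Partitions of 12 with every part at least 4: 5.
Partitions of 12 into distinct parts: 15.
|5 − 15| = 10.

10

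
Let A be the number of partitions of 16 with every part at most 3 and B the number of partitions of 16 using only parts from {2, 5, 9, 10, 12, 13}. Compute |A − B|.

Partitions of 16 with every part at most 3: 30.
Partitions of 16 using only parts from {2, 5, 9, 10, 12, 13}: 5.
|30 − 5| = 25.

25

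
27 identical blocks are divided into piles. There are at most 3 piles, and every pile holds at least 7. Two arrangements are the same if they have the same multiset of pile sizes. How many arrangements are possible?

15

The partitions of 27 that satisfy the conditions:
27
20, 7
19, 8
18, 9
17, 10
16, 11
15, 12
14, 13
13, 7, 7
12, 8, 7
11, 9, 7
11, 8, 8
10, 10, 7
10, 9, 8
9, 9, 9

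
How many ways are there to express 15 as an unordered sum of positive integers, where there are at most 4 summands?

54

A partial list (first 12 by largest part):
15
14 + 1
13 + 2
13 + 1 + 1
12 + 3
12 + 2 + 1
12 + 1 + 1 + 1
11 + 4
11 + 3 + 1
11 + 2 + 2
11 + 2 + 1 + 1
10 + 5
…and 42 more, for 54 total.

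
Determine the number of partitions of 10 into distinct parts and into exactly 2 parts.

4

They are:
1+9
2+8
3+7
4+6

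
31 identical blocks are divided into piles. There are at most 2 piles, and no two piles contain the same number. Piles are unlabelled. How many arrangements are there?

16

The partitions of 31 that satisfy the conditions:
31
1,30
2,29
3,28
4,27
5,26
6,25
7,24
8,23
9,22
10,21
11,20
12,19
13,18
14,17
15,16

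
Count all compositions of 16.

The number of compositions of n is 2^(n−1); here 2^15 = 32768.

32768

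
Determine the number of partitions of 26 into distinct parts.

165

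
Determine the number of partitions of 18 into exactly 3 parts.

27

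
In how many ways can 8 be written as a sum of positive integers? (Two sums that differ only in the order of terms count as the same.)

22

They are:
8
7,1
6,2
6,1,1
5,3
5,2,1
5,1,1,1
4,4
4,3,1
4,2,2
4,2,1,1
4,1,1,1,1
3,3,2
3,3,1,1
3,2,2,1
3,2,1,1,1
3,1,1,1,1,1
2,2,2,2
2,2,2,1,1
2,2,1,1,1,1
2,1,1,1,1,1,1
1,1,1,1,1,1,1,1
Counting gives 22.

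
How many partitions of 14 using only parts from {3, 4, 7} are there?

Enumerating:
7,7
7,4,3
4,4,3,3

3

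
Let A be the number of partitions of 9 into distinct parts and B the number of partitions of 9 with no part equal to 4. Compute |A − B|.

Partitions of 9 into distinct parts: 8.
Partitions of 9 with no part equal to 4: 23.
|8 − 23| = 15.

15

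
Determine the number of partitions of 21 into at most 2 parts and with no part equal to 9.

10

Enumerating:
21
1, 20
2, 19
3, 18
4, 17
5, 16
6, 15
7, 14
8, 13
10, 11
Counting gives 10.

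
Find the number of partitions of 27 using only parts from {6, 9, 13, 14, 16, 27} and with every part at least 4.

The partitions of 27 that satisfy the conditions:
27
14 + 13
9 + 9 + 9
9 + 6 + 6 + 6
Counting gives 4.

4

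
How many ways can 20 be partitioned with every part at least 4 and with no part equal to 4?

They are:
20
15 + 5
14 + 6
13 + 7
12 + 8
11 + 9
10 + 10
10 + 5 + 5
9 + 6 + 5
8 + 7 + 5
8 + 6 + 6
7 + 7 + 6
5 + 5 + 5 + 5

13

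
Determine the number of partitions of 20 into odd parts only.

A partial list (first 12 by largest part):
19 + 1
17 + 3
17 + 1 + 1 + 1
15 + 5
15 + 3 + 1 + 1
15 + 1 + 1 + 1 + 1 + 1
13 + 7
13 + 5 + 1 + 1
13 + 3 + 3 + 1
13 + 3 + 1 + 1 + 1 + 1
13 + 1 + 1 + 1 + 1 + 1 + 1 + 1
11 + 9
…and 52 more, for 64 total.

64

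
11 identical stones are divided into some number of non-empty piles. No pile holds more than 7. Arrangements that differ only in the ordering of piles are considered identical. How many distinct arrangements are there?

49

There are too many to list fully; the first 12 (by largest part) are:
7 + 4
7 + 3 + 1
7 + 2 + 2
7 + 2 + 1 + 1
7 + 1 + 1 + 1 + 1
6 + 5
6 + 4 + 1
6 + 3 + 2
6 + 3 + 1 + 1
6 + 2 + 2 + 1
6 + 2 + 1 + 1 + 1
6 + 1 + 1 + 1 + 1 + 1
…and 37 more, for 49 total.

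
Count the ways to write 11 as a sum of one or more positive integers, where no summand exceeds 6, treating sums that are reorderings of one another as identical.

44

A partial list (first 12 by largest part):
6 + 5
6 + 4 + 1
6 + 3 + 2
6 + 3 + 1 + 1
6 + 2 + 2 + 1
6 + 2 + 1 + 1 + 1
6 + 1 + 1 + 1 + 1 + 1
5 + 5 + 1
5 + 4 + 2
5 + 4 + 1 + 1
5 + 3 + 3
5 + 3 + 2 + 1
…and 32 more, for 44 total.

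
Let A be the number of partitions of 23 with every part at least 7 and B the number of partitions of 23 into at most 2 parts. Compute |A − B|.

Partitions of 23 with every part at least 7: 8.
Partitions of 23 into at most 2 parts: 12.
|8 − 12| = 4.

4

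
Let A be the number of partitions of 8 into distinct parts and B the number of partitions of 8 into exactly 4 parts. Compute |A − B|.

1

Partitions of 8 into distinct parts: 6.
Partitions of 8 into exactly 4 parts: 5.
|6 − 5| = 1.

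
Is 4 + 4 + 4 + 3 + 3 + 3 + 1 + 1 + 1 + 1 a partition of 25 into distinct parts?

The parts sum to 25, and the condition 'all summands are distinct' is violated.

No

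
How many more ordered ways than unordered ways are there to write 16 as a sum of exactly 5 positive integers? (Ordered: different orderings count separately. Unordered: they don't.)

1328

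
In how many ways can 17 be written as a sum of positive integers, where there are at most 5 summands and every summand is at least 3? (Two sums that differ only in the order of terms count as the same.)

Listing the qualifying partitions of 17:
17
14, 3
13, 4
12, 5
11, 6
11, 3, 3
10, 7
10, 4, 3
9, 8
9, 5, 3
9, 4, 4
8, 6, 3
8, 5, 4
8, 3, 3, 3
7, 7, 3
7, 6, 4
7, 5, 5
7, 4, 3, 3
6, 6, 5
6, 5, 3, 3
6, 4, 4, 3
5, 5, 4, 3
5, 4, 4, 4
5, 3, 3, 3, 3
4, 4, 3, 3, 3

25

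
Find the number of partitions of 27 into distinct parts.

192

A full systematic count gives 192.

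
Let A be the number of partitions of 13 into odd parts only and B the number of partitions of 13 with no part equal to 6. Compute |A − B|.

68

Partitions of 13 into odd parts only: 18.
Partitions of 13 with no part equal to 6: 86.
|18 − 86| = 68.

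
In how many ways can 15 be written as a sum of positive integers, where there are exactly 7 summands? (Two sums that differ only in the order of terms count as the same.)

21

They are:
9,1,1,1,1,1,1
8,2,1,1,1,1,1
7,3,1,1,1,1,1
7,2,2,1,1,1,1
6,4,1,1,1,1,1
6,3,2,1,1,1,1
6,2,2,2,1,1,1
5,5,1,1,1,1,1
5,4,2,1,1,1,1
5,3,3,1,1,1,1
5,3,2,2,1,1,1
5,2,2,2,2,1,1
4,4,3,1,1,1,1
4,4,2,2,1,1,1
4,3,3,2,1,1,1
4,3,2,2,2,1,1
4,2,2,2,2,2,1
3,3,3,3,1,1,1
3,3,3,2,2,1,1
3,3,2,2,2,2,1
3,2,2,2,2,2,2
Counting gives 21.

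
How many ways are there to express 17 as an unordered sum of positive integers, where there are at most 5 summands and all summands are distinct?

38

A partial list (first 12 by largest part):
17
16, 1
15, 2
14, 3
14, 2, 1
13, 4
13, 3, 1
12, 5
12, 4, 1
12, 3, 2
11, 6
11, 5, 1
…and 26 more, for 38 total.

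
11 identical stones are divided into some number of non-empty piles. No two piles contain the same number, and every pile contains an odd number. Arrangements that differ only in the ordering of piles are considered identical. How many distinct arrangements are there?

The partitions of 11 that satisfy the conditions:
11
1 + 3 + 7
Counting gives 2.

2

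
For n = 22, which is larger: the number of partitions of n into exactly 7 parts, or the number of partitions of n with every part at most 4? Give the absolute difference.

5

Partitions of 22 into exactly 7 parts: 131.
Partitions of 22 with every part at most 4: 136.
|131 − 136| = 5.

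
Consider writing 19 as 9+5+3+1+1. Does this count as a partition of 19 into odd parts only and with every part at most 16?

The parts sum to 19, and the condition 'every summand is odd' holds; the condition 'no summand exceeds 16' holds.

Yes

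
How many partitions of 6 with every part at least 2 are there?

4

The partitions of 6 that satisfy the conditions:
6
2,4
3,3
2,2,2
That's 4 in total.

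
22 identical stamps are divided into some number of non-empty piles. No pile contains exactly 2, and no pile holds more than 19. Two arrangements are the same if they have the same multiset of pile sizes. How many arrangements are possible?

372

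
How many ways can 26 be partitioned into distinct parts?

Direct enumeration gives 165 partitions.

165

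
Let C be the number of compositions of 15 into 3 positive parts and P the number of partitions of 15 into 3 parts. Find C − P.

72

Ordered (compositions into 3 parts): C(14,2) = 91.
Partitions of 15 into exactly 3 parts: 19.
Difference: 91 − 19 = 72.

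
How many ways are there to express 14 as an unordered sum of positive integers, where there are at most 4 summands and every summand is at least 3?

13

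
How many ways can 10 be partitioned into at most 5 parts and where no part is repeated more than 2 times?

22

Enumerating:
10
9,1
8,2
8,1,1
7,3
7,2,1
6,4
6,3,1
6,2,2
6,2,1,1
5,5
5,4,1
5,3,2
5,3,1,1
5,2,2,1
4,4,2
4,4,1,1
4,3,3
4,3,2,1
4,2,2,1,1
3,3,2,2
3,3,2,1,1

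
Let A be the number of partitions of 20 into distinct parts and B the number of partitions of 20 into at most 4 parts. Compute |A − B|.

Partitions of 20 into distinct parts: 64.
Partitions of 20 into at most 4 parts: 108.
|64 − 108| = 44.

44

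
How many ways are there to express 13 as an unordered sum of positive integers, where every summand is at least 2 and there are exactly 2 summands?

5

They are:
2,11
3,10
4,9
5,8
6,7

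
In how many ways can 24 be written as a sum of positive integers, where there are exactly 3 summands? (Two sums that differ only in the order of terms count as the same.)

A partial list (first 12 by largest part):
1,1,22
1,2,21
1,3,20
2,2,20
1,4,19
2,3,19
1,5,18
2,4,18
3,3,18
1,6,17
2,5,17
3,4,17
…and 36 more, for 48 total.

48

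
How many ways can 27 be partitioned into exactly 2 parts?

13

Enumerating:
26, 1
25, 2
24, 3
23, 4
22, 5
21, 6
20, 7
19, 8
18, 9
17, 10
16, 11
15, 12
14, 13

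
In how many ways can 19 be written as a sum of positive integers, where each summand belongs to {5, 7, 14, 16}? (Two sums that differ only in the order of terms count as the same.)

2

Enumerating:
14+5
7+7+5
Counting gives 2.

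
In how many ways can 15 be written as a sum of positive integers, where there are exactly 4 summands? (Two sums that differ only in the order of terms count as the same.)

A partial list (first 12 by largest part):
12,1,1,1
11,2,1,1
10,3,1,1
10,2,2,1
9,4,1,1
9,3,2,1
9,2,2,2
8,5,1,1
8,4,2,1
8,3,3,1
8,3,2,2
7,6,1,1
…and 15 more, for 27 total.

27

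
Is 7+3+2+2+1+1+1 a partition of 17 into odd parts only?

The parts sum to 17, and the condition 'every summand is odd' is violated.

No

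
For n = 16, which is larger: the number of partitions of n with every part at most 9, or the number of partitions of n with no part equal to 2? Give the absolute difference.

Partitions of 16 with every part at most 9: 201.
Partitions of 16 with no part equal to 2: 96.
|201 − 96| = 105.

105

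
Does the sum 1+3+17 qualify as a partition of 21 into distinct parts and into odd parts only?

The parts sum to 21, and the condition 'all summands are distinct' holds; the condition 'every summand is odd' holds.

Yes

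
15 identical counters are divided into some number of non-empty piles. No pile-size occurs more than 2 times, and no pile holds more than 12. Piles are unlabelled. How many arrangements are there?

A partial list (first 12 by largest part):
3 + 12
1 + 2 + 12
4 + 11
1 + 3 + 11
2 + 2 + 11
1 + 1 + 2 + 11
5 + 10
1 + 4 + 10
2 + 3 + 10
1 + 1 + 3 + 10
1 + 2 + 2 + 10
6 + 9
…and 54 more, for 66 total.

66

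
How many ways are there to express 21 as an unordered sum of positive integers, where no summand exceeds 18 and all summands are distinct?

Enumerating by decreasing first part gives 73 partitions in all.

73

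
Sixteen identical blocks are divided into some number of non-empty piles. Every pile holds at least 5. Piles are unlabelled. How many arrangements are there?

The partitions of 16 that satisfy the conditions:
16
11, 5
10, 6
9, 7
8, 8
6, 5, 5
That's 6 in total.

6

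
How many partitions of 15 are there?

176

Systematic enumeration (by largest part, then next-largest, …) yields 176.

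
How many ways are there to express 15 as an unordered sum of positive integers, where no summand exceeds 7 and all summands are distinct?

8

Enumerating:
7 + 6 + 2
7 + 5 + 3
7 + 5 + 2 + 1
7 + 4 + 3 + 1
6 + 5 + 4
6 + 5 + 3 + 1
6 + 4 + 3 + 2
5 + 4 + 3 + 2 + 1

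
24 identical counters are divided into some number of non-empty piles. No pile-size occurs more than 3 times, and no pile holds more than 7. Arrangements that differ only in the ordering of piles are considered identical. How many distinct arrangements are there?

210

Counting exhaustively, 210 partitions satisfy the conditions.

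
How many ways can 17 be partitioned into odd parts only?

38

There are too many to list fully; the first 12 (by largest part) are:
17
15 + 1 + 1
13 + 3 + 1
13 + 1 + 1 + 1 + 1
11 + 5 + 1
11 + 3 + 3
11 + 3 + 1 + 1 + 1
11 + 1 + 1 + 1 + 1 + 1 + 1
9 + 7 + 1
9 + 5 + 3
9 + 5 + 1 + 1 + 1
9 + 3 + 3 + 1 + 1
…and 26 more, for 38 total.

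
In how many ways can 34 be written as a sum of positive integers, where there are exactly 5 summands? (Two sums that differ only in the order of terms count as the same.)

There are 603 such partitions.

603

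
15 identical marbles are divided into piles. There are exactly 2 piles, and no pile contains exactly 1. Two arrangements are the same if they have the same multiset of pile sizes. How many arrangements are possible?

6

They are:
2, 13
3, 12
4, 11
5, 10
6, 9
7, 8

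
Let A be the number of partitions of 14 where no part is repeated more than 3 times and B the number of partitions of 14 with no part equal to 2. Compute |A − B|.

24

Partitions of 14 where no part is repeated more than 3 times: 82.
Partitions of 14 with no part equal to 2: 58.
|82 − 58| = 24.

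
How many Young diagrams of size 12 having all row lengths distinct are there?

15

Listing the qualifying partitions of 12:
12
11,1
10,2
9,3
9,2,1
8,4
8,3,1
7,5
7,4,1
7,3,2
6,5,1
6,4,2
6,3,2,1
5,4,3
5,4,2,1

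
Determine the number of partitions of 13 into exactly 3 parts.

14

Enumerating:
11 + 1 + 1
10 + 2 + 1
9 + 3 + 1
9 + 2 + 2
8 + 4 + 1
8 + 3 + 2
7 + 5 + 1
7 + 4 + 2
7 + 3 + 3
6 + 6 + 1
6 + 5 + 2
6 + 4 + 3
5 + 5 + 3
5 + 4 + 4
Counting gives 14.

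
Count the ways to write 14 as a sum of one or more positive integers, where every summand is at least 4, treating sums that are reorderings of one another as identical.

7

The partitions of 14 that satisfy the conditions:
14
10 + 4
9 + 5
8 + 6
7 + 7
6 + 4 + 4
5 + 5 + 4
Counting gives 7.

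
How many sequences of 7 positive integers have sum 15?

3003

Place 6 bars in the 14 internal gaps of a row of 15 dots: C(14,6) = 3003.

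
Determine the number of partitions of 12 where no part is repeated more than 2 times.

36

There are too many to list fully; the first 12 (by largest part) are:
12
11+1
10+2
10+1+1
9+3
9+2+1
8+4
8+3+1
8+2+2
8+2+1+1
7+5
7+4+1
…and 24 more, for 36 total.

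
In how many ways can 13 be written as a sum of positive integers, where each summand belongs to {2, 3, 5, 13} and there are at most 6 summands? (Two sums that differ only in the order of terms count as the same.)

Listing the qualifying partitions of 13:
13
3,5,5
2,3,3,5
2,2,2,2,5
2,2,3,3,3
2,2,2,2,2,3
That's 6 in total.

6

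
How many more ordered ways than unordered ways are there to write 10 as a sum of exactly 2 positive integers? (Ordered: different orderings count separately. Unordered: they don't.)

4

Compositions: C(9,1) = 9.
Partitions of 10 into exactly 2 parts: 5.
Difference: 9 − 5 = 4.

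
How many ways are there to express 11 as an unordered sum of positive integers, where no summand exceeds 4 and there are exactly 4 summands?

4

Listing the qualifying partitions of 11:
4, 4, 2, 1
4, 3, 3, 1
4, 3, 2, 2
3, 3, 3, 2
That's 4 in total.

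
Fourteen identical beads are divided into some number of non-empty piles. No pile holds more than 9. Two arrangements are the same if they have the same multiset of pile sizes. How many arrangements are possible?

A full systematic count gives 123.

123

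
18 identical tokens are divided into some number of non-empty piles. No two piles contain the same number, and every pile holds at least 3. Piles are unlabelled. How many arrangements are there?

15

They are:
18
15, 3
14, 4
13, 5
12, 6
11, 7
11, 4, 3
10, 8
10, 5, 3
9, 6, 3
9, 5, 4
8, 7, 3
8, 6, 4
7, 6, 5
6, 5, 4, 3
That's 15 in total.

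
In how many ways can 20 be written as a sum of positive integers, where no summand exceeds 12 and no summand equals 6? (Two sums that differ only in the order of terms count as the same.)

Enumerating by decreasing first part gives 449 partitions in all.

449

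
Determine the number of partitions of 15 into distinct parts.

27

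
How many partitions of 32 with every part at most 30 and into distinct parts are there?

Systematic enumeration (by largest part, then next-largest, …) yields 388.

388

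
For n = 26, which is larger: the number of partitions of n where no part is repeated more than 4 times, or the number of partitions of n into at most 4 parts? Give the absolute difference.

1208

Partitions of 26 where no part is repeated more than 4 times: 1414.
Partitions of 26 into at most 4 parts: 206.
|1414 − 206| = 1208.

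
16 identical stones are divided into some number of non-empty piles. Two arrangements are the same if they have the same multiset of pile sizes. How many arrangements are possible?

Direct enumeration gives 231 partitions.

231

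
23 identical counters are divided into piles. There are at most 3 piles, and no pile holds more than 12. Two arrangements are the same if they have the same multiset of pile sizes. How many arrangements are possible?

The partitions of 23 that satisfy the conditions:
12, 11
12, 10, 1
12, 9, 2
12, 8, 3
12, 7, 4
12, 6, 5
11, 11, 1
11, 10, 2
11, 9, 3
11, 8, 4
11, 7, 5
11, 6, 6
10, 10, 3
10, 9, 4
10, 8, 5
10, 7, 6
9, 9, 5
9, 8, 6
9, 7, 7
8, 8, 7
That's 20 in total.

20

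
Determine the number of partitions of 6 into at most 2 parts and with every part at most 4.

Listing the qualifying partitions of 6:
4,2
3,3

2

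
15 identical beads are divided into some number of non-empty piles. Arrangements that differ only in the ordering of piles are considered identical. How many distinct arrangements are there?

Counting exhaustively, 176 partitions satisfy the conditions.

176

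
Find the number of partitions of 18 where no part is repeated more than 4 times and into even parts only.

They are:
18
16,2
14,4
14,2,2
12,6
12,4,2
12,2,2,2
10,8
10,6,2
10,4,4
10,4,2,2
10,2,2,2,2
8,8,2
8,6,4
8,6,2,2
8,4,4,2
8,4,2,2,2
6,6,6
6,6,4,2
6,6,2,2,2
6,4,4,4
6,4,4,2,2
6,4,2,2,2,2
4,4,4,4,2
4,4,4,2,2,2

25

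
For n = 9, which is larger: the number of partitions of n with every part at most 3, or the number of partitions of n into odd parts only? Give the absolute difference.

4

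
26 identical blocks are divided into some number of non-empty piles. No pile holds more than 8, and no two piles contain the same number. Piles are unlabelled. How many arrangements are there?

8

Listing the qualifying partitions of 26:
8 + 7 + 6 + 5
8 + 7 + 6 + 4 + 1
8 + 7 + 6 + 3 + 2
8 + 7 + 5 + 4 + 2
8 + 7 + 5 + 3 + 2 + 1
8 + 6 + 5 + 4 + 3
8 + 6 + 5 + 4 + 2 + 1
7 + 6 + 5 + 4 + 3 + 1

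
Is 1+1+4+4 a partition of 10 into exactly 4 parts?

The parts sum to 10, and the condition 'there are exactly 4 summands' holds.

Yes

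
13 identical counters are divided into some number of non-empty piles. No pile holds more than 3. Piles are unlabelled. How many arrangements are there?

21

Enumerating:
3+3+3+3+1
3+3+3+2+2
3+3+3+2+1+1
3+3+3+1+1+1+1
3+3+2+2+2+1
3+3+2+2+1+1+1
3+3+2+1+1+1+1+1
3+3+1+1+1+1+1+1+1
3+2+2+2+2+2
3+2+2+2+2+1+1
3+2+2+2+1+1+1+1
3+2+2+1+1+1+1+1+1
3+2+1+1+1+1+1+1+1+1
3+1+1+1+1+1+1+1+1+1+1
2+2+2+2+2+2+1
2+2+2+2+2+1+1+1
2+2+2+2+1+1+1+1+1
2+2+2+1+1+1+1+1+1+1
2+2+1+1+1+1+1+1+1+1+1
2+1+1+1+1+1+1+1+1+1+1+1
1+1+1+1+1+1+1+1+1+1+1+1+1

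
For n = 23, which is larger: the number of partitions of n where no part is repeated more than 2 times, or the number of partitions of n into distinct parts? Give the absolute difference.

Partitions of 23 where no part is repeated more than 2 times: 355.
Partitions of 23 into distinct parts: 104.
|355 − 104| = 251.

251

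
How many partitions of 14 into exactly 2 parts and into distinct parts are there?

6

They are:
13 + 1
12 + 2
11 + 3
10 + 4
9 + 5
8 + 6
That's 6 in total.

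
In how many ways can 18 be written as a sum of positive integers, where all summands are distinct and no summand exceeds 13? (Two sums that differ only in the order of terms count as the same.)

A partial list (first 12 by largest part):
13+5
13+4+1
13+3+2
12+6
12+5+1
12+4+2
12+3+2+1
11+7
11+6+1
11+5+2
11+4+3
11+4+2+1
…and 27 more, for 39 total.

39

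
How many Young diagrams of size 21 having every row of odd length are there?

Direct enumeration gives 76 partitions.

76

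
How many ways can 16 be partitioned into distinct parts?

32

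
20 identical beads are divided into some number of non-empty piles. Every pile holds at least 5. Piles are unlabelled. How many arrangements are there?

13

The partitions of 20 that satisfy the conditions:
20
15 + 5
14 + 6
13 + 7
12 + 8
11 + 9
10 + 10
10 + 5 + 5
9 + 6 + 5
8 + 7 + 5
8 + 6 + 6
7 + 7 + 6
5 + 5 + 5 + 5
That's 13 in total.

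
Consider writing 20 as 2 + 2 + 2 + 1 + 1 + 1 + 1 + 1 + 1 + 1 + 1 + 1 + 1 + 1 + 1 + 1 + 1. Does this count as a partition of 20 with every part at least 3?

The parts sum to 20, and the condition 'every summand is at least 3' is violated.

No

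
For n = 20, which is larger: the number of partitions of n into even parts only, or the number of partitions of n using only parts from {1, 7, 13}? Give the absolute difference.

Partitions of 20 into even parts only: 42.
Partitions of 20 using only parts from {1, 7, 13}: 5.
|42 − 5| = 37.

37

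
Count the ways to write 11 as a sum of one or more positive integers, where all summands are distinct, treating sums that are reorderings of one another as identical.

The partitions of 11 that satisfy the conditions:
11
10+1
9+2
8+3
8+2+1
7+4
7+3+1
6+5
6+4+1
6+3+2
5+4+2
5+3+2+1
That's 12 in total.

12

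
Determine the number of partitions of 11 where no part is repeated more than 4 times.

A partial list (first 12 by largest part):
11
10 + 1
9 + 2
9 + 1 + 1
8 + 3
8 + 2 + 1
8 + 1 + 1 + 1
7 + 4
7 + 3 + 1
7 + 2 + 2
7 + 2 + 1 + 1
7 + 1 + 1 + 1 + 1
…and 32 more, for 44 total.

44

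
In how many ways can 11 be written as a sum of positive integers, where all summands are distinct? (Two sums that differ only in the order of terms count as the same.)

12

They are:
11
10, 1
9, 2
8, 3
8, 2, 1
7, 4
7, 3, 1
6, 5
6, 4, 1
6, 3, 2
5, 4, 2
5, 3, 2, 1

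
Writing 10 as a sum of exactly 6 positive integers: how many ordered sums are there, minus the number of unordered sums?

Compositions: C(9,5) = 126.
Unordered (partitions into 6 parts): 5.
Difference: 126 − 5 = 121.

121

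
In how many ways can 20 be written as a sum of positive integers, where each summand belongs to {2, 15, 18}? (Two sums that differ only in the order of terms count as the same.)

2

Enumerating:
18,2
2,2,2,2,2,2,2,2,2,2
Counting gives 2.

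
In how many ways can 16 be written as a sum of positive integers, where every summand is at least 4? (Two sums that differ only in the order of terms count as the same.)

The partitions of 16 that satisfy the conditions:
16
12,4
11,5
10,6
9,7
8,8
8,4,4
7,5,4
6,6,4
6,5,5
4,4,4,4
Counting gives 11.

11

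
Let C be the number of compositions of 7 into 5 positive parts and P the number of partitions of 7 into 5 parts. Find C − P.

Compositions: C(6,4) = 15.
Partitions of 7 into exactly 5 parts: 2.
Difference: 15 − 2 = 13.

13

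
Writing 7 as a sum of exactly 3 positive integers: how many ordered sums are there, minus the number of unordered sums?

Compositions: C(6,2) = 15.
Unordered (partitions into 3 parts): 4.
Difference: 15 − 4 = 11.

11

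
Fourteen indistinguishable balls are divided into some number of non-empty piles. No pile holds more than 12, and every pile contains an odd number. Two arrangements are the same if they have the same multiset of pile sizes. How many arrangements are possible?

21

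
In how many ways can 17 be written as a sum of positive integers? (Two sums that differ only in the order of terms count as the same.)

297

A full systematic count gives 297.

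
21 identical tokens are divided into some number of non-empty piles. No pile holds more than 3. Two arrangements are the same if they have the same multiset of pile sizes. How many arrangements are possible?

48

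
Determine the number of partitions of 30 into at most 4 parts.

297

Counting exhaustively, 297 partitions satisfy the conditions.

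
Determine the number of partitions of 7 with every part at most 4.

Listing the qualifying partitions of 7:
3, 4
1, 2, 4
1, 1, 1, 4
1, 3, 3
2, 2, 3
1, 1, 2, 3
1, 1, 1, 1, 3
1, 2, 2, 2
1, 1, 1, 2, 2
1, 1, 1, 1, 1, 2
1, 1, 1, 1, 1, 1, 1
That's 11 in total.

11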